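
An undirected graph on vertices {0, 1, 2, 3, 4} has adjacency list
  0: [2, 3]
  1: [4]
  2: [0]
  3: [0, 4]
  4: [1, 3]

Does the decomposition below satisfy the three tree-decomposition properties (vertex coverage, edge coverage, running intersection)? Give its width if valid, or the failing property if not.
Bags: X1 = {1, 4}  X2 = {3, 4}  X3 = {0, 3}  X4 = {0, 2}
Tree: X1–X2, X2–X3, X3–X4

Yes; width 1.

Vertex coverage: the bags together contain {0, 1, 2, 3, 4}, the full vertex set. Edge coverage: each edge of G has both endpoints in at least one bag. Running intersection: for every vertex, the bags containing it form a connected subtree. All three properties hold, so this is a valid tree decomposition of width max|bag| − 1 = 1, and hence tw(G) ≤ 1.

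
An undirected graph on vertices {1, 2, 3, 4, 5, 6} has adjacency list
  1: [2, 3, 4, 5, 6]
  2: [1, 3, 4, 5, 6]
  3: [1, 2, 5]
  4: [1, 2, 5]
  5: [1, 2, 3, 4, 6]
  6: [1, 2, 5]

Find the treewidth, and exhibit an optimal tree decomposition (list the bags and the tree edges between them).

Treewidth 3.
Bags: B1 = {1, 2, 5, 6}  B2 = {1, 2, 3, 5}  B3 = {1, 2, 4, 5}
Tree: B1–B2, B2–B3

The largest bag has 4 vertices, giving width 3; this decomposition certifies tw(G) ≤ 3. Conversely, {1, 2, 3, 5} is a clique of size 4, and the vertices of any clique must share a bag in every tree decomposition; so some bag has ≥ 4 vertices and tw(G) ≥ 3. Combining the bounds, tw(G) = 3.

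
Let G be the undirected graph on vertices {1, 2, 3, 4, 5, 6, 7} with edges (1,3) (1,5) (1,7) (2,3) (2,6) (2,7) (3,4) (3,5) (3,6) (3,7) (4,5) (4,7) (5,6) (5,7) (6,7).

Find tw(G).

3

A width-3 tree decomposition is:
Bags: B1 = {2, 3, 6, 7}  B2 = {3, 5, 6, 7}  B3 = {3, 4, 5, 7}  B4 = {1, 3, 5, 7}
Tree: B1–B2, B2–B3, B3–B4
The largest bag has 4 vertices, giving width 3; this decomposition certifies tw(G) ≤ 3. On the other hand G contains the 4-clique {2, 3, 6, 7}. A clique must lie in a single bag of any decomposition, so no decomposition can have width below 3. Therefore the treewidth is 3.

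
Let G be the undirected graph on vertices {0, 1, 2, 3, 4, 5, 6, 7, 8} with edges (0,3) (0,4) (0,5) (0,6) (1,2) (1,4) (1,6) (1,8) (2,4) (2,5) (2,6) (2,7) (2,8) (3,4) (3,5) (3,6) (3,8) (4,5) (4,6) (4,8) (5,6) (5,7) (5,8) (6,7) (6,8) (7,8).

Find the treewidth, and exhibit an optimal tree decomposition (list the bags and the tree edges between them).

Treewidth 4.
One optimal decomposition is:
Bags: B1 = {2, 4, 5, 6, 8}  B2 = {3, 4, 5, 6, 8}  B3 = {1, 2, 4, 6, 8}  B4 = {0, 3, 4, 5, 6}  B5 = {2, 5, 6, 7, 8}
Tree: B1–B2, B1–B3, B2–B4, B1–B5

The largest bag has 5 vertices, giving width 4; this decomposition certifies tw(G) ≤ 4. Conversely, {1, 2, 4, 6, 8} is a clique of size 5, and the vertices of any clique must share a bag in every tree decomposition; so some bag has ≥ 5 vertices and tw(G) ≥ 4. The upper and lower bounds meet at 4, so that is the treewidth.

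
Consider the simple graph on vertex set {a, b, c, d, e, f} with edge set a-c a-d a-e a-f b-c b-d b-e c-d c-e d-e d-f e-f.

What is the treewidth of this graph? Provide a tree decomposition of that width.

The largest bag has 4 vertices, giving width 3; this decomposition certifies tw(G) ≤ 3. For the lower bound, the 4 vertices {a, c, d, e} are pairwise adjacent, and any tree decomposition puts a clique entirely inside one bag — forcing width ≥ 3. Therefore the treewidth is 3.

Treewidth 3.
Bags: B1 = {a, d, e, f}  B2 = {a, c, d, e}  B3 = {b, c, d, e}
Tree: B1–B2, B2–B3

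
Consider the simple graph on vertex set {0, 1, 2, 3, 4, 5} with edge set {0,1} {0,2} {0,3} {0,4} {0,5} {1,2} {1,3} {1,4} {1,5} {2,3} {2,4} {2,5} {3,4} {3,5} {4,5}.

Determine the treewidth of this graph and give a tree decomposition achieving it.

Treewidth 5.
One optimal decomposition is:
Bags: B1 = {0, 1, 2, 3, 4, 5}
Tree: (single bag)

A single bag containing all 6 vertices is trivially a valid decomposition of width 5. For the lower bound, the 6 vertices {0, 1, 2, 3, 4, 5} are pairwise adjacent, and any tree decomposition puts a clique entirely inside one bag — forcing width ≥ 5. Hence tw(G) = 5 exactly.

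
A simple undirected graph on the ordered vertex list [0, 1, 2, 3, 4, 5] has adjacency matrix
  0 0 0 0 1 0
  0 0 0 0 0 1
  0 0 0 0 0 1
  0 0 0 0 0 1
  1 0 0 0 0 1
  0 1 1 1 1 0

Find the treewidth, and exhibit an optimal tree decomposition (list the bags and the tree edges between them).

Every bag has size at most 2, so the width is 2 − 1 = 1 and tw(G) ≤ 1. G has an edge, so its treewidth is at least 1. Combining the bounds, tw(G) = 1.

Treewidth 1.
Bags: B1 = {4, 5}  B2 = {0, 4}  B3 = {2, 5}  B4 = {1, 5}  B5 = {3, 5}
Tree: B1–B2, B1–B3, B3–B4, B1–B5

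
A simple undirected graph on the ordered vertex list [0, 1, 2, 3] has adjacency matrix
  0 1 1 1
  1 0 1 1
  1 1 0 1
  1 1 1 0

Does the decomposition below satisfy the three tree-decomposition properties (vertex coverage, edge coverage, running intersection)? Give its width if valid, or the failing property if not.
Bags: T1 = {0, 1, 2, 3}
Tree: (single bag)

Vertex coverage: the bags together contain {0, 1, 2, 3}, the full vertex set. Edge coverage: each edge of G has both endpoints in at least one bag. Running intersection: for every vertex, the bags containing it form a connected subtree. All three properties hold, so this is a valid tree decomposition of width max|bag| − 1 = 3, and hence tw(G) ≤ 3.

Yes; width 3.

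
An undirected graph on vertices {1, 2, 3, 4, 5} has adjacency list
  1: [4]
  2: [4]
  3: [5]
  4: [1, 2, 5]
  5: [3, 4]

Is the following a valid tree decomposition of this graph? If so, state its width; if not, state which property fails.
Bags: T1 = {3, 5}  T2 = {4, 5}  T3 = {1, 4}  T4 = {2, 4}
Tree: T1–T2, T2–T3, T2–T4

Vertex coverage: the bags together contain {1, 2, 3, 4, 5}, the full vertex set. Edge coverage: each edge of G has both endpoints in at least one bag. Running intersection: for every vertex, the bags containing it form a connected subtree. All three properties hold, so this is a valid tree decomposition of width max|bag| − 1 = 1, and hence tw(G) ≤ 1.

Yes; width 1.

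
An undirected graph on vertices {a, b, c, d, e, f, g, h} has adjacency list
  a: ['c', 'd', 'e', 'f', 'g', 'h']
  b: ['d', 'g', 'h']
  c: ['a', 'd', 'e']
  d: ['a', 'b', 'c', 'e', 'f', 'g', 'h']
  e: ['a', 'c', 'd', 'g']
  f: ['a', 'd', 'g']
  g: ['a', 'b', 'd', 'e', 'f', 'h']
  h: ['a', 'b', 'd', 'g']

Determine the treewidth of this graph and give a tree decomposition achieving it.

The largest bag has 4 vertices, giving width 3; this decomposition certifies tw(G) ≤ 3. For the lower bound, the 4 vertices {a, d, e, g} are pairwise adjacent, and any tree decomposition puts a clique entirely inside one bag — forcing width ≥ 3. Therefore the treewidth is 3.

Treewidth 3.
One such decomposition:
Bags: B1 = {a, d, g, h}  B2 = {a, d, e, g}  B3 = {a, d, f, g}  B4 = {b, d, g, h}  B5 = {a, c, d, e}
Tree: B1–B2, B2–B3, B1–B4, B2–B5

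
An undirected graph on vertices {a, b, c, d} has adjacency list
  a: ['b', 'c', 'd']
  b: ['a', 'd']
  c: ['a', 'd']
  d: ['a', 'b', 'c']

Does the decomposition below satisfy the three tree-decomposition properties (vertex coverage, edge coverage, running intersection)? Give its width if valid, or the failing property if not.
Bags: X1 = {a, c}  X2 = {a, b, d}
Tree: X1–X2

No — edge (d,c) lies in no bag.

A tree decomposition must satisfy three properties: every vertex lies in some bag; for every edge, both endpoints lie together in some bag; and for every vertex, the bags containing it form a connected subtree. Here edge (d,c) lies in no bag, so the decomposition is invalid.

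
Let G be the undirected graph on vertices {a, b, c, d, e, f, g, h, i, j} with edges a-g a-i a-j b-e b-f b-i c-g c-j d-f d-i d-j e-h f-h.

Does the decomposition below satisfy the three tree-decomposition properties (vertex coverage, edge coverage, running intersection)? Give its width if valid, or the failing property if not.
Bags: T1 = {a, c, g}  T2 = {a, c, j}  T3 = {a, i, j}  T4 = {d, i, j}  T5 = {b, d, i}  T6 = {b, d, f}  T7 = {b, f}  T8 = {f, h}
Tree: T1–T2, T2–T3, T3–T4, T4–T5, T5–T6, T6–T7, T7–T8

No — vertex e appears in no bag.

A tree decomposition must satisfy three properties: every vertex lies in some bag; for every edge, both endpoints lie together in some bag; and for every vertex, the bags containing it form a connected subtree. Here vertex e appears in no bag, so the decomposition is invalid.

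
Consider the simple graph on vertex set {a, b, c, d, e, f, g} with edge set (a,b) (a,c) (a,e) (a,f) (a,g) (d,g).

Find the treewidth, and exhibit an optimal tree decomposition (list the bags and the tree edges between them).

Treewidth 1.
One such decomposition:
Bags: B1 = {a, b}  B2 = {a, g}  B3 = {a, e}  B4 = {d, g}  B5 = {a, f}  B6 = {a, c}
Tree: B1–B2, B1–B3, B2–B4, B2–B5, B5–B6

Every bag has size at most 2, so the width is 2 − 1 = 1 and tw(G) ≤ 1. G has an edge, so its treewidth is at least 1. Hence tw(G) = 1 exactly.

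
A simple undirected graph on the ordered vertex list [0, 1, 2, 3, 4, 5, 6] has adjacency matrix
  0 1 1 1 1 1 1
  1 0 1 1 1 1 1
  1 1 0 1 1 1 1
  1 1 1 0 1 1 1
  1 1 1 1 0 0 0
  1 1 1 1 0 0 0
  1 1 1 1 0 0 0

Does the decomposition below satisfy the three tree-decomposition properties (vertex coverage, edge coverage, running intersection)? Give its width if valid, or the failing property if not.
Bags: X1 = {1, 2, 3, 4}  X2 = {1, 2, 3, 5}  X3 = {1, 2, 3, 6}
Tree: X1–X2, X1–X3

No — vertex 0 appears in no bag.

A tree decomposition must satisfy three properties: every vertex lies in some bag; for every edge, both endpoints lie together in some bag; and for every vertex, the bags containing it form a connected subtree. Here vertex 0 appears in no bag, so the decomposition is invalid.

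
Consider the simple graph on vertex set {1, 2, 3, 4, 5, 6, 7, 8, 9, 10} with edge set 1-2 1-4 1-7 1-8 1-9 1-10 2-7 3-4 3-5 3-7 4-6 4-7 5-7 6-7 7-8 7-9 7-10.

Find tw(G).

A width-2 tree decomposition is:
Bags: B1 = {1, 2, 7}  B2 = {1, 4, 7}  B3 = {1, 7, 9}  B4 = {1, 7, 10}  B5 = {4, 6, 7}  B6 = {3, 4, 7}  B7 = {1, 7, 8}  B8 = {3, 5, 7}
Tree: B1–B2, B2–B3, B3–B4, B2–B5, B2–B6, B4–B7, B6–B8
The largest bag has 3 vertices, giving width 2; this decomposition certifies tw(G) ≤ 2. For the lower bound, the 3 vertices {1, 2, 7} are pairwise adjacent, and any tree decomposition puts a clique entirely inside one bag — forcing width ≥ 2. Combining the bounds, tw(G) = 2.

2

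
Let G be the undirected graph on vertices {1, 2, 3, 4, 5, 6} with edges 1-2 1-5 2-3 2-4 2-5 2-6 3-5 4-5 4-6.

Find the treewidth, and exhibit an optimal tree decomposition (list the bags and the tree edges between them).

Every bag has size at most 3, so the width is 3 − 1 = 2 and tw(G) ≤ 2. For the lower bound, the 3 vertices {1, 2, 5} are pairwise adjacent, and any tree decomposition puts a clique entirely inside one bag — forcing width ≥ 2. The upper and lower bounds meet at 2, so that is the treewidth.

Treewidth 2.
One optimal decomposition is:
Bags: B1 = {2, 4, 5}  B2 = {2, 3, 5}  B3 = {2, 4, 6}  B4 = {1, 2, 5}
Tree: B1–B2, B1–B3, B1–B4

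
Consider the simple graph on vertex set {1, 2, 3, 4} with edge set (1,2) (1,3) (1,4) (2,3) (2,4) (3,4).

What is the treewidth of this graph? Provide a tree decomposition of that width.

A single bag containing all 4 vertices is trivially a valid decomposition of width 3. For the lower bound, the 4 vertices {1, 2, 3, 4} are pairwise adjacent, and any tree decomposition puts a clique entirely inside one bag — forcing width ≥ 3. Combining the bounds, tw(G) = 3.

Treewidth 3.
One such decomposition:
Bags: B1 = {1, 2, 3, 4}
Tree: (single bag)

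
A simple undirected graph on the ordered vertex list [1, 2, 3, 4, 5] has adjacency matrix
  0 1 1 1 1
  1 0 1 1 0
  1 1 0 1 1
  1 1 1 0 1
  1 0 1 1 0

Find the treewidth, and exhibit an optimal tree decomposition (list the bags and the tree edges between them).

Treewidth 3.
Bags: B1 = {1, 2, 3, 4}  B2 = {1, 3, 4, 5}
Tree: B1–B2

Each bag holds 4 vertices, so the decomposition has width 3, which upper-bounds the treewidth. For the lower bound, the 4 vertices {1, 2, 3, 4} are pairwise adjacent, and any tree decomposition puts a clique entirely inside one bag — forcing width ≥ 3. Hence tw(G) = 3 exactly.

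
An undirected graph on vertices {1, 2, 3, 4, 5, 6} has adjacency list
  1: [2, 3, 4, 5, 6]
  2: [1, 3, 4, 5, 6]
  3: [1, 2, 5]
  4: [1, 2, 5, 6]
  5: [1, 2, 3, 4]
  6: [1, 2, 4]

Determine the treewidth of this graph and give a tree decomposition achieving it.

Treewidth 3.
One optimal decomposition is:
Bags: B1 = {1, 2, 4, 6}  B2 = {1, 2, 4, 5}  B3 = {1, 2, 3, 5}
Tree: B1–B2, B2–B3

Each bag holds 4 vertices, so the decomposition has width 3, which upper-bounds the treewidth. For the lower bound, the 4 vertices {1, 2, 3, 5} are pairwise adjacent, and any tree decomposition puts a clique entirely inside one bag — forcing width ≥ 3. Combining the bounds, tw(G) = 3.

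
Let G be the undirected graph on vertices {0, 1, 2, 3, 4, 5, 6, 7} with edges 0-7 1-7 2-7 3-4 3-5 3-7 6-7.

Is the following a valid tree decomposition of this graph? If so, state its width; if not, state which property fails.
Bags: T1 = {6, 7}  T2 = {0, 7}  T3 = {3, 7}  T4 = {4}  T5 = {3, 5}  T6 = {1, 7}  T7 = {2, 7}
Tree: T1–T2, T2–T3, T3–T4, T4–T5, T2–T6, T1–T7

A tree decomposition must satisfy three properties: every vertex lies in some bag; for every edge, both endpoints lie together in some bag; and for every vertex, the bags containing it form a connected subtree. Here edge (3,4) lies in no bag, so the decomposition is invalid.

No — edge (3,4) lies in no bag.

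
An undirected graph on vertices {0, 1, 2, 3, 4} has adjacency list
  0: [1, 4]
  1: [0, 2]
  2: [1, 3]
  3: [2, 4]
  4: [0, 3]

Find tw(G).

A width-2 tree decomposition is:
Bags: B1 = {1, 2, 3}  B2 = {1, 3, 4}  B3 = {0, 1, 4}
Tree: B1–B2, B2–B3
Each bag holds 3 vertices, so the decomposition has width 2, which upper-bounds the treewidth. For the lower bound, G contains the cycle 1–2–3–4–0–1, so G is not a forest; only forests have treewidth ≤ 1, hence tw(G) ≥ 2. Therefore the treewidth is 2.

2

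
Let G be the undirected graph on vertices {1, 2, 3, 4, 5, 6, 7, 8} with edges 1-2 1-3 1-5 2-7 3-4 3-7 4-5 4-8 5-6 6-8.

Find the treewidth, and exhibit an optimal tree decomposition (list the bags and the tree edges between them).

Treewidth 2.
One optimal decomposition is:
Bags: B1 = {4, 6, 8}  B2 = {4, 5, 6}  B3 = {3, 4, 5}  B4 = {1, 3, 5}  B5 = {1, 3, 7}  B6 = {1, 2, 7}
Tree: B1–B2, B2–B3, B3–B4, B4–B5, B5–B6

The largest bag has 3 vertices, giving width 2; this decomposition certifies tw(G) ≤ 2. Since 8–6–5–4–8 is a cycle in G, G is not acyclic. Forests are exactly the graphs of treewidth ≤ 1, so tw(G) ≥ 2. The upper and lower bounds meet at 2, so that is the treewidth.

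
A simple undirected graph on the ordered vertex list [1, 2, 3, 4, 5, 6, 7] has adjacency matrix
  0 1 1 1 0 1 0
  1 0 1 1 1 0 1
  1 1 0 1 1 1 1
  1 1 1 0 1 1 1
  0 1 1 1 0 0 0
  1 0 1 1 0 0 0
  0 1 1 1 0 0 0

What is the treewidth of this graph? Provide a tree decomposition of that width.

Treewidth 3.
One optimal decomposition is:
Bags: B1 = {1, 3, 4, 6}  B2 = {1, 2, 3, 4}  B3 = {2, 3, 4, 5}  B4 = {2, 3, 4, 7}
Tree: B1–B2, B2–B3, B3–B4

Each bag holds 4 vertices, so the decomposition has width 3, which upper-bounds the treewidth. Conversely, {1, 2, 3, 4} is a clique of size 4, and the vertices of any clique must share a bag in every tree decomposition; so some bag has ≥ 4 vertices and tw(G) ≥ 3. Therefore the treewidth is 3.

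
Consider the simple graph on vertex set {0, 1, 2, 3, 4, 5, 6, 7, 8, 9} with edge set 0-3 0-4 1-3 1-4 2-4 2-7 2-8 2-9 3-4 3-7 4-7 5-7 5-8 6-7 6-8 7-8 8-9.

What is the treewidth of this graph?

2

A width-2 tree decomposition is:
Bags: B1 = {2, 4, 7}  B2 = {3, 4, 7}  B3 = {2, 7, 8}  B4 = {1, 3, 4}  B5 = {6, 7, 8}  B6 = {2, 8, 9}  B7 = {5, 7, 8}  B8 = {0, 3, 4}
Tree: B1–B2, B1–B3, B2–B4, B3–B5, B3–B6, B3–B7, B4–B8
Each bag holds 3 vertices, so the decomposition has width 2, which upper-bounds the treewidth. For the lower bound, the 3 vertices {0, 3, 4} are pairwise adjacent, and any tree decomposition puts a clique entirely inside one bag — forcing width ≥ 2. Therefore the treewidth is 2.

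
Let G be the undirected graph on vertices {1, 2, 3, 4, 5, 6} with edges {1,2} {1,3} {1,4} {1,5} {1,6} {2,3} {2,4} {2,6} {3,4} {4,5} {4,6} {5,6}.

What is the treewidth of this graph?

3

A width-3 tree decomposition is:
Bags: B1 = {1, 2, 4, 6}  B2 = {1, 4, 5, 6}  B3 = {1, 2, 3, 4}
Tree: B1–B2, B1–B3
Every bag has size at most 4, so the width is 4 − 1 = 3 and tw(G) ≤ 3. Conversely, {1, 2, 3, 4} is a clique of size 4, and the vertices of any clique must share a bag in every tree decomposition; so some bag has ≥ 4 vertices and tw(G) ≥ 3. Combining the bounds, tw(G) = 3.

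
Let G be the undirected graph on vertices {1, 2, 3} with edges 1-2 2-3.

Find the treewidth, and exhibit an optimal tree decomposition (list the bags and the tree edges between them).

Every bag has size at most 2, so the width is 2 − 1 = 1 and tw(G) ≤ 1. Any graph with an edge has treewidth ≥ 1, and G has the edge 2–1. Hence tw(G) = 1 exactly.

Treewidth 1.
One optimal decomposition is:
Bags: B1 = {1, 2}  B2 = {2, 3}
Tree: B1–B2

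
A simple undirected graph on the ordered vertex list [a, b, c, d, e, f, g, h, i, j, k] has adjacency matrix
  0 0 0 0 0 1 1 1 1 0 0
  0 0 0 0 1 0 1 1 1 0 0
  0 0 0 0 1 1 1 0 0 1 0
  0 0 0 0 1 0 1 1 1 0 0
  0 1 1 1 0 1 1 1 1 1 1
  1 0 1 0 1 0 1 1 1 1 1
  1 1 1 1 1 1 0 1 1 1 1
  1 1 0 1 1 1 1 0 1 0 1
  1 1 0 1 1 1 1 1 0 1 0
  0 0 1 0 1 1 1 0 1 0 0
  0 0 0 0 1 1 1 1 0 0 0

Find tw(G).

4

A width-4 tree decomposition is:
Bags: B1 = {e, f, g, h, i}  B2 = {e, f, g, i, j}  B3 = {c, e, f, g, j}  B4 = {d, e, g, h, i}  B5 = {b, e, g, h, i}  B6 = {e, f, g, h, k}  B7 = {a, f, g, h, i}
Tree: B1–B2, B2–B3, B1–B4, B1–B5, B1–B6, B1–B7
The largest bag has 5 vertices, giving width 4; this decomposition certifies tw(G) ≤ 4. Conversely, {d, e, g, h, i} is a clique of size 5, and the vertices of any clique must share a bag in every tree decomposition; so some bag has ≥ 5 vertices and tw(G) ≥ 4. Therefore the treewidth is 4.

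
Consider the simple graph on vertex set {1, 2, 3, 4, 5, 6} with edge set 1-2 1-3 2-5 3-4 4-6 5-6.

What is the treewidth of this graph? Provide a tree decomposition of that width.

Treewidth 2.
One such decomposition:
Bags: B1 = {2, 5, 6}  B2 = {2, 4, 6}  B3 = {2, 3, 4}  B4 = {1, 2, 3}
Tree: B1–B2, B2–B3, B3–B4

Each bag holds 3 vertices, so the decomposition has width 2, which upper-bounds the treewidth. Since 2–5–6–4–3–1–2 is a cycle in G, G is not acyclic. Forests are exactly the graphs of treewidth ≤ 1, so tw(G) ≥ 2. Combining the bounds, tw(G) = 2.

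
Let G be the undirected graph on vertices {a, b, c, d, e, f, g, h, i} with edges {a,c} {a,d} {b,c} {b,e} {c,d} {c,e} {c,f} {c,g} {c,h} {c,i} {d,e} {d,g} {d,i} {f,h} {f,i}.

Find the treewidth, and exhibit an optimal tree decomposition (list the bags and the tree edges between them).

Treewidth 2.
One such decomposition:
Bags: B1 = {c, d, g}  B2 = {c, d, i}  B3 = {c, f, i}  B4 = {c, d, e}  B5 = {a, c, d}  B6 = {c, f, h}  B7 = {b, c, e}
Tree: B1–B2, B2–B3, B1–B4, B1–B5, B3–B6, B4–B7

Every bag has size at most 3, so the width is 3 − 1 = 2 and tw(G) ≤ 2. For the lower bound, the 3 vertices {c, d, g} are pairwise adjacent, and any tree decomposition puts a clique entirely inside one bag — forcing width ≥ 2. Therefore the treewidth is 2.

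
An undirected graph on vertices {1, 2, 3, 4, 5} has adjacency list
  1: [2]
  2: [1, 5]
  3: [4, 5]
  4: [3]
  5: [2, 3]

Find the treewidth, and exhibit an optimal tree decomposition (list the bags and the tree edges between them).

Each bag holds 2 vertices, so the decomposition has width 1, which upper-bounds the treewidth. Any graph with an edge has treewidth ≥ 1, and G has the edge 1–2. Therefore the treewidth is 1.

Treewidth 1.
Bags: B1 = {1, 2}  B2 = {2, 5}  B3 = {3, 5}  B4 = {3, 4}
Tree: B1–B2, B2–B3, B3–B4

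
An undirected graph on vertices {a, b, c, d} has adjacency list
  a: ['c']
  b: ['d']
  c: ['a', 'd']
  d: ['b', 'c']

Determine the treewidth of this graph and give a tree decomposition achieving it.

Each bag holds 2 vertices, so the decomposition has width 1, which upper-bounds the treewidth. Since G has at least one edge (e.g. a–c), it is not an edgeless graph, so tw(G) ≥ 1. The upper and lower bounds meet at 1, so that is the treewidth.

Treewidth 1.
Bags: B1 = {a, c}  B2 = {c, d}  B3 = {b, d}
Tree: B1–B2, B2–B3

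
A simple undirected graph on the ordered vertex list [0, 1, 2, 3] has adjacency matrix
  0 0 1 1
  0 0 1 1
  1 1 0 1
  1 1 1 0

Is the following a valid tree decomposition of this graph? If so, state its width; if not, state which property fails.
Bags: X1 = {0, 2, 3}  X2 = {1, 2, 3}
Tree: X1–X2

Every vertex of G appears in some bag (union = {0, 1, 2, 3}); every edge is covered by a bag; and for each vertex v the set of bags containing v is connected in the bag tree. The decomposition is therefore valid. The largest bag has 3 vertices, so the width is 2.

Yes; width 2.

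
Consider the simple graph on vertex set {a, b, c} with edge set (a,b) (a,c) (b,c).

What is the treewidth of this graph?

2

A width-2 tree decomposition is:
Bags: B1 = {a, b, c}
Tree: (single bag)
With just one bag of size 3, the width is 3 − 1 = 2, so tw(G) ≤ 2. Conversely, {a, b, c} is a clique of size 3, and the vertices of any clique must share a bag in every tree decomposition; so some bag has ≥ 3 vertices and tw(G) ≥ 2. Combining the bounds, tw(G) = 2.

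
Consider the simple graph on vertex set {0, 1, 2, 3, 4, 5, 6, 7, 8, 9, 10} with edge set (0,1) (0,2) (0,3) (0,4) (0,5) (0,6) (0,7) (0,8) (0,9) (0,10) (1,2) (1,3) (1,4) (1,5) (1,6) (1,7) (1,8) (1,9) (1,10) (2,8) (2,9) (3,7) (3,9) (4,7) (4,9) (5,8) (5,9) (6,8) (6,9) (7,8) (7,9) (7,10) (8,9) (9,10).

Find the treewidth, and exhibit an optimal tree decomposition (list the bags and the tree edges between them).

Treewidth 4.
One such decomposition:
Bags: B1 = {0, 1, 7, 8, 9}  B2 = {0, 1, 5, 8, 9}  B3 = {0, 1, 3, 7, 9}  B4 = {0, 1, 6, 8, 9}  B5 = {0, 1, 4, 7, 9}  B6 = {0, 1, 7, 9, 10}  B7 = {0, 1, 2, 8, 9}
Tree: B1–B2, B1–B3, B2–B4, B3–B5, B1–B6, B2–B7

Every bag has size at most 5, so the width is 5 − 1 = 4 and tw(G) ≤ 4. Conversely, {0, 1, 2, 8, 9} is a clique of size 5, and the vertices of any clique must share a bag in every tree decomposition; so some bag has ≥ 5 vertices and tw(G) ≥ 4. Therefore the treewidth is 4.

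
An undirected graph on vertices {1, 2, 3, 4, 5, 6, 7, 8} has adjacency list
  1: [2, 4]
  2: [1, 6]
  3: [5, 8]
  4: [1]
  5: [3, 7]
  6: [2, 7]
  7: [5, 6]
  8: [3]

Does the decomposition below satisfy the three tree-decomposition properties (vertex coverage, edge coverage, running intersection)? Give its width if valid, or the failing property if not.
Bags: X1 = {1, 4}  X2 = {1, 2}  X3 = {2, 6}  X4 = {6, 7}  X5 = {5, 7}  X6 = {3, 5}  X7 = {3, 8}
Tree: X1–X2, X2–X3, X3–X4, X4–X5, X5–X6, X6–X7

Vertex coverage: the bags together contain {1, 2, 3, 4, 5, 6, 7, 8}, the full vertex set. Edge coverage: each edge of G has both endpoints in at least one bag. Running intersection: for every vertex, the bags containing it form a connected subtree. All three properties hold, so this is a valid tree decomposition of width max|bag| − 1 = 1, and hence tw(G) ≤ 1.

Yes; width 1.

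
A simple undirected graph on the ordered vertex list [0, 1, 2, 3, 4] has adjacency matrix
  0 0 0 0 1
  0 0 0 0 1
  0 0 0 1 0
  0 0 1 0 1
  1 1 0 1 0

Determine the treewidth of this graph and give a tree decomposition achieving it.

Each bag holds 2 vertices, so the decomposition has width 1, which upper-bounds the treewidth. Since G has at least one edge (e.g. 2–3), it is not an edgeless graph, so tw(G) ≥ 1. The upper and lower bounds meet at 1, so that is the treewidth.

Treewidth 1.
Bags: B1 = {2, 3}  B2 = {3, 4}  B3 = {0, 4}  B4 = {1, 4}
Tree: B1–B2, B2–B3, B2–B4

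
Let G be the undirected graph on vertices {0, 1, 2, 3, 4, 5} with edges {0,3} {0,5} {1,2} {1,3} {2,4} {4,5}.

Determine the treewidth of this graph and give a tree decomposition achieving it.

Each bag holds 3 vertices, so the decomposition has width 2, which upper-bounds the treewidth. Since 3–0–5–4–2–1–3 is a cycle in G, G is not acyclic. Forests are exactly the graphs of treewidth ≤ 1, so tw(G) ≥ 2. Combining the bounds, tw(G) = 2.

Treewidth 2.
One such decomposition:
Bags: B1 = {0, 3, 5}  B2 = {3, 4, 5}  B3 = {2, 3, 4}  B4 = {1, 2, 3}
Tree: B1–B2, B2–B3, B3–B4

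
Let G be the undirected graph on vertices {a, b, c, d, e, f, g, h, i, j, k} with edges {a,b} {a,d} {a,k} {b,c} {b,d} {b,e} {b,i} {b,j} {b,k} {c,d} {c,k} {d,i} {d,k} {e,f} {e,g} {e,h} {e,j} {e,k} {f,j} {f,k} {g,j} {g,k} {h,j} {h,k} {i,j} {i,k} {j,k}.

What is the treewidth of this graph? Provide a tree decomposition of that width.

The largest bag has 4 vertices, giving width 3; this decomposition certifies tw(G) ≤ 3. For the lower bound, the 4 vertices {e, g, j, k} are pairwise adjacent, and any tree decomposition puts a clique entirely inside one bag — forcing width ≥ 3. The upper and lower bounds meet at 3, so that is the treewidth.

Treewidth 3.
One optimal decomposition is:
Bags: B1 = {b, e, j, k}  B2 = {b, i, j, k}  B3 = {b, d, i, k}  B4 = {e, g, j, k}  B5 = {a, b, d, k}  B6 = {e, f, j, k}  B7 = {e, h, j, k}  B8 = {b, c, d, k}
Tree: B1–B2, B2–B3, B1–B4, B3–B5, B4–B6, B6–B7, B3–B8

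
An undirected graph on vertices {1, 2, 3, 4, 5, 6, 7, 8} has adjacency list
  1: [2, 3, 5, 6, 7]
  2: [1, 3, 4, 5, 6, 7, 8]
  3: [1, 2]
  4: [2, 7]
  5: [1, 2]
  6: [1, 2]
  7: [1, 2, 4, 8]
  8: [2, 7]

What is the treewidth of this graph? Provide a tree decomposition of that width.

Treewidth 2.
One such decomposition:
Bags: B1 = {1, 2, 3}  B2 = {1, 2, 7}  B3 = {1, 2, 5}  B4 = {1, 2, 6}  B5 = {2, 7, 8}  B6 = {2, 4, 7}
Tree: B1–B2, B2–B3, B1–B4, B2–B5, B5–B6

The largest bag has 3 vertices, giving width 2; this decomposition certifies tw(G) ≤ 2. On the other hand G contains the 3-clique {2, 7, 8}. A clique must lie in a single bag of any decomposition, so no decomposition can have width below 2. Combining the bounds, tw(G) = 2.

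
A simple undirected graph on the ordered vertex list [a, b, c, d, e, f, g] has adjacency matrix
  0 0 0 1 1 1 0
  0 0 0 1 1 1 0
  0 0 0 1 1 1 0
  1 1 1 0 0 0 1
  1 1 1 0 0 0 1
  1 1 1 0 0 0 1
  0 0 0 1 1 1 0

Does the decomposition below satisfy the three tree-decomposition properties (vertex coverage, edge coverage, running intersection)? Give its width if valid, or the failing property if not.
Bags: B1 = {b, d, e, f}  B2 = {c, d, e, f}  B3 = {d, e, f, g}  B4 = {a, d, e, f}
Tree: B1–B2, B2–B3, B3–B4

Yes; width 3.

Every vertex of G appears in some bag (union = {a, b, c, d, e, f, g}); every edge is covered by a bag; and for each vertex v the set of bags containing v is connected in the bag tree. The decomposition is therefore valid. The largest bag has 4 vertices, so the width is 3.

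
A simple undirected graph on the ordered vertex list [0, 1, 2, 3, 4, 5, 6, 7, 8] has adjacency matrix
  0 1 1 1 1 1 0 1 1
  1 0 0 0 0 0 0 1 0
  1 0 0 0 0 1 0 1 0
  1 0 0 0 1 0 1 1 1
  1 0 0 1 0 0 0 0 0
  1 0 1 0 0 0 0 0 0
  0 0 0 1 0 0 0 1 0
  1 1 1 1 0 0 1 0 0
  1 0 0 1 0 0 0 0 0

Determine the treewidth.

2

A width-2 tree decomposition is:
Bags: B1 = {3, 6, 7}  B2 = {0, 3, 7}  B3 = {0, 2, 7}  B4 = {0, 3, 4}  B5 = {0, 3, 8}  B6 = {0, 2, 5}  B7 = {0, 1, 7}
Tree: B1–B2, B2–B3, B2–B4, B2–B5, B3–B6, B2–B7
The largest bag has 3 vertices, giving width 2; this decomposition certifies tw(G) ≤ 2. On the other hand G contains the 3-clique {0, 1, 7}. A clique must lie in a single bag of any decomposition, so no decomposition can have width below 2. Hence tw(G) = 2 exactly.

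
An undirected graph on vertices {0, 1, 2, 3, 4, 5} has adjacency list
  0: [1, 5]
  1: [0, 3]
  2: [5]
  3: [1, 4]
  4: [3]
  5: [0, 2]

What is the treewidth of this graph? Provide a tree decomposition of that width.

Treewidth 1.
One such decomposition:
Bags: B1 = {2, 5}  B2 = {0, 5}  B3 = {0, 1}  B4 = {1, 3}  B5 = {3, 4}
Tree: B1–B2, B2–B3, B3–B4, B4–B5

Each bag holds 2 vertices, so the decomposition has width 1, which upper-bounds the treewidth. G has an edge, so its treewidth is at least 1. Therefore the treewidth is 1.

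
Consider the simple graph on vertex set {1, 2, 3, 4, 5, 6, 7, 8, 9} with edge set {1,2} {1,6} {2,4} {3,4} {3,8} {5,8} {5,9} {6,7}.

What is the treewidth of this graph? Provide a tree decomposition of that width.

Treewidth 1.
Bags: B1 = {6, 7}  B2 = {1, 6}  B3 = {1, 2}  B4 = {2, 4}  B5 = {3, 4}  B6 = {3, 8}  B7 = {5, 8}  B8 = {5, 9}
Tree: B1–B2, B2–B3, B3–B4, B4–B5, B5–B6, B6–B7, B7–B8

Every bag has size at most 2, so the width is 2 − 1 = 1 and tw(G) ≤ 1. Any graph with an edge has treewidth ≥ 1, and G has the edge 7–6. Combining the bounds, tw(G) = 1.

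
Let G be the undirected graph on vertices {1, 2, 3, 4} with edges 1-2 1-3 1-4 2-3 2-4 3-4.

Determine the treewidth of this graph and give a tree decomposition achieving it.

A single bag containing all 4 vertices is trivially a valid decomposition of width 3. On the other hand G contains the 4-clique {1, 2, 3, 4}. A clique must lie in a single bag of any decomposition, so no decomposition can have width below 3. Hence tw(G) = 3 exactly.

Treewidth 3.
One optimal decomposition is:
Bags: B1 = {1, 2, 3, 4}
Tree: (single bag)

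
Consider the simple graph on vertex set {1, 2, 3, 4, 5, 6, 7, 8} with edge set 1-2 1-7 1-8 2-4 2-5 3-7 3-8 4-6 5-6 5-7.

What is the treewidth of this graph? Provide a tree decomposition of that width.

Every bag has size at most 3, so the width is 3 − 1 = 2 and tw(G) ≤ 2. For the lower bound, G contains the cycle 4–6–5–2–4, so G is not a forest; only forests have treewidth ≤ 1, hence tw(G) ≥ 2. Combining the bounds, tw(G) = 2.

Treewidth 2.
One optimal decomposition is:
Bags: B1 = {2, 4, 6}  B2 = {2, 5, 6}  B3 = {1, 2, 5}  B4 = {1, 5, 7}  B5 = {1, 7, 8}  B6 = {3, 7, 8}
Tree: B1–B2, B2–B3, B3–B4, B4–B5, B5–B6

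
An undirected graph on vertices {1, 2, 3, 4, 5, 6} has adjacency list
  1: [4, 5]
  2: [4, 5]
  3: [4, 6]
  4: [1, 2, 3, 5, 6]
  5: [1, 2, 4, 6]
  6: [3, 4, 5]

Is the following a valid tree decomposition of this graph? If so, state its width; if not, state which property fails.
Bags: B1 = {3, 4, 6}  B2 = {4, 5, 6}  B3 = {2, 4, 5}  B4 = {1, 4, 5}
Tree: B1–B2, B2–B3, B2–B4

Yes; width 2.

Vertex coverage: the bags together contain {1, 2, 3, 4, 5, 6}, the full vertex set. Edge coverage: each edge of G has both endpoints in at least one bag. Running intersection: for every vertex, the bags containing it form a connected subtree. All three properties hold, so this is a valid tree decomposition of width max|bag| − 1 = 2, and hence tw(G) ≤ 2.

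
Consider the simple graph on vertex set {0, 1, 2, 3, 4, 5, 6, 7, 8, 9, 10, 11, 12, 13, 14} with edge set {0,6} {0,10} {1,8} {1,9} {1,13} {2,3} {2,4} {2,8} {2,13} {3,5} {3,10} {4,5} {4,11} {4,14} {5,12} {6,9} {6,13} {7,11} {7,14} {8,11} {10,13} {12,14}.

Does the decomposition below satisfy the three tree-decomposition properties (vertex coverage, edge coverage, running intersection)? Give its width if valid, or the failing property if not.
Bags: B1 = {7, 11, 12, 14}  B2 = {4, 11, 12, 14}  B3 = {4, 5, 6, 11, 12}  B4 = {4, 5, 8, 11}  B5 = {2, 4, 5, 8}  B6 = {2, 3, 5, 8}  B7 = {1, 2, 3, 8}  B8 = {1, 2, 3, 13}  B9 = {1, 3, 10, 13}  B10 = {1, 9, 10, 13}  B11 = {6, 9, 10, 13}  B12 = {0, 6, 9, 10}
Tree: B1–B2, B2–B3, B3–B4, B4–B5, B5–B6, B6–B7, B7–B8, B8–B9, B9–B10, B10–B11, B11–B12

A tree decomposition must satisfy three properties: every vertex lies in some bag; for every edge, both endpoints lie together in some bag; and for every vertex, the bags containing it form a connected subtree. Here bags containing vertex 6 are not connected in the tree, so the decomposition is invalid.

No — bags containing vertex 6 are not connected in the tree.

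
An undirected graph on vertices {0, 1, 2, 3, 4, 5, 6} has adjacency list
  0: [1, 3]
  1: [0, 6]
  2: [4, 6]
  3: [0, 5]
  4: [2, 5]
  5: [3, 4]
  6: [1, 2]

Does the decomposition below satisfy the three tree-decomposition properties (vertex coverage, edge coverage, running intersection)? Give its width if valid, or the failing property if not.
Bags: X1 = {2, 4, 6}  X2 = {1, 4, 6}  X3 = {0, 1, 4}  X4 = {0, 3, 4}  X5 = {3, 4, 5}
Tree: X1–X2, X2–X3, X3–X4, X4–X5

Yes; width 2.

Checking the three conditions: (i) the bags cover all of {0, 1, 2, 3, 4, 5, 6}; (ii) for each edge, some bag contains both endpoints; (iii) the bags containing any fixed vertex form a subtree. All hold, so the decomposition is valid with width 3 − 1 = 2.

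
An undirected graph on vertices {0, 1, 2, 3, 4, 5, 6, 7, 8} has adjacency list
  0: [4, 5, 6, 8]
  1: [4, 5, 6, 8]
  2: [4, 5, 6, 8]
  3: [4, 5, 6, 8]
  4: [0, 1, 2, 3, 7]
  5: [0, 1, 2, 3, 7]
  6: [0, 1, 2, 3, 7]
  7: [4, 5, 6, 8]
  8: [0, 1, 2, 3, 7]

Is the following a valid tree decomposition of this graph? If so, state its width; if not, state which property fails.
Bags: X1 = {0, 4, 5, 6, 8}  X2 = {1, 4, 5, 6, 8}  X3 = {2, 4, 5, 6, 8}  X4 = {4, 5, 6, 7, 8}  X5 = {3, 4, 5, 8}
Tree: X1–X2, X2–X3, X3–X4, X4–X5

No — edge (6,3) lies in no bag.

A tree decomposition must satisfy three properties: every vertex lies in some bag; for every edge, both endpoints lie together in some bag; and for every vertex, the bags containing it form a connected subtree. Here edge (6,3) lies in no bag, so the decomposition is invalid.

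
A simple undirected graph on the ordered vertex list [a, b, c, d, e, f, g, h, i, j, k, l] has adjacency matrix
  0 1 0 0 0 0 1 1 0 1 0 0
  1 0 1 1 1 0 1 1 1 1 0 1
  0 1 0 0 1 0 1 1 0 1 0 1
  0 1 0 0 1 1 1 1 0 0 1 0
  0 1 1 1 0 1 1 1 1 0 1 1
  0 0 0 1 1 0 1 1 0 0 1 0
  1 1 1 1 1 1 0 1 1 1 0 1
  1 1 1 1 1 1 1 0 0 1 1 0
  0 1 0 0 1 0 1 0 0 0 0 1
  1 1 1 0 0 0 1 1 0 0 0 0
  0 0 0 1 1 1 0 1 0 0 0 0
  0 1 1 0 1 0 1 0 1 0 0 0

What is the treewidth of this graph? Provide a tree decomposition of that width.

Treewidth 4.
One optimal decomposition is:
Bags: B1 = {b, c, e, g, l}  B2 = {b, c, e, g, h}  B3 = {b, e, g, i, l}  B4 = {b, d, e, g, h}  B5 = {d, e, f, g, h}  B6 = {b, c, g, h, j}  B7 = {a, b, g, h, j}  B8 = {d, e, f, h, k}
Tree: B1–B2, B1–B3, B2–B4, B4–B5, B2–B6, B6–B7, B5–B8

Each bag holds 5 vertices, so the decomposition has width 4, which upper-bounds the treewidth. For the lower bound, the 5 vertices {d, e, f, g, h} are pairwise adjacent, and any tree decomposition puts a clique entirely inside one bag — forcing width ≥ 4. Hence tw(G) = 4 exactly.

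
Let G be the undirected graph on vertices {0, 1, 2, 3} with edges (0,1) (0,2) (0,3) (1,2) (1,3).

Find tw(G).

A width-2 tree decomposition is:
Bags: B1 = {0, 1, 2}  B2 = {0, 1, 3}
Tree: B1–B2
Each bag holds 3 vertices, so the decomposition has width 2, which upper-bounds the treewidth. Conversely, {0, 1, 2} is a clique of size 3, and the vertices of any clique must share a bag in every tree decomposition; so some bag has ≥ 3 vertices and tw(G) ≥ 2. Hence tw(G) = 2 exactly.

2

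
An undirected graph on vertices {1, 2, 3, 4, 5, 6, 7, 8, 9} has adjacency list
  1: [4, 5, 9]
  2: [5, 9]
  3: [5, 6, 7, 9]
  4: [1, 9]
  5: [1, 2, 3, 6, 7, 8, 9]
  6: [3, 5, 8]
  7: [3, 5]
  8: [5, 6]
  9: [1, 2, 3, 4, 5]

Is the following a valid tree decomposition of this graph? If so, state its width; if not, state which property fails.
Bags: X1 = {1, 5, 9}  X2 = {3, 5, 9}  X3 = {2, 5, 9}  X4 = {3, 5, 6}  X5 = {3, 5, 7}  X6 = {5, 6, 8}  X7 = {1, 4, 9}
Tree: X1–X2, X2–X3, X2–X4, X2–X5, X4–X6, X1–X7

Yes; width 2.

Checking the three conditions: (i) the bags cover all of {1, 2, 3, 4, 5, 6, 7, 8, 9}; (ii) for each edge, some bag contains both endpoints; (iii) the bags containing any fixed vertex form a subtree. All hold, so the decomposition is valid with width 3 − 1 = 2.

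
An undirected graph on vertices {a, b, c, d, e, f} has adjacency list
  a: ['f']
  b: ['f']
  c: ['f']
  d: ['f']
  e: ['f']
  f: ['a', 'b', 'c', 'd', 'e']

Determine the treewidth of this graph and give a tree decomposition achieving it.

Each bag holds 2 vertices, so the decomposition has width 1, which upper-bounds the treewidth. G has an edge, so its treewidth is at least 1. Therefore the treewidth is 1.

Treewidth 1.
One optimal decomposition is:
Bags: B1 = {c, f}  B2 = {d, f}  B3 = {b, f}  B4 = {a, f}  B5 = {e, f}
Tree: B1–B2, B2–B3, B1–B4, B3–B5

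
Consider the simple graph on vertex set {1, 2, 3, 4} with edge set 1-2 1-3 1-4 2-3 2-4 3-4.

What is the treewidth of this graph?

A width-3 tree decomposition is:
Bags: B1 = {1, 2, 3, 4}
Tree: (single bag)
With just one bag of size 4, the width is 4 − 1 = 3, so tw(G) ≤ 3. On the other hand G contains the 4-clique {1, 2, 3, 4}. A clique must lie in a single bag of any decomposition, so no decomposition can have width below 3. Hence tw(G) = 3 exactly.

3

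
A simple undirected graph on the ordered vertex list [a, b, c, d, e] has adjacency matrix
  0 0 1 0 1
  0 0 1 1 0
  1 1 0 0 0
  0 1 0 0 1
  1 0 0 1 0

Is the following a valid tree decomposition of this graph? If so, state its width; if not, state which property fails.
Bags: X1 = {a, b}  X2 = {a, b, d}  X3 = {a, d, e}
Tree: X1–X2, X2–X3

No — vertex c appears in no bag.

A tree decomposition must satisfy three properties: every vertex lies in some bag; for every edge, both endpoints lie together in some bag; and for every vertex, the bags containing it form a connected subtree. Here vertex c appears in no bag, so the decomposition is invalid.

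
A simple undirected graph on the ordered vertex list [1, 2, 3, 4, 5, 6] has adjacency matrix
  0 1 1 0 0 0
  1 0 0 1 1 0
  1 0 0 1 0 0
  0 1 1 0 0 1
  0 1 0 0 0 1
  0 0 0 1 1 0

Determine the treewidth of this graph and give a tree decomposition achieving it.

The largest bag has 3 vertices, giving width 2; this decomposition certifies tw(G) ≤ 2. Since 1–3–4–2–1 is a cycle in G, G is not acyclic. Forests are exactly the graphs of treewidth ≤ 1, so tw(G) ≥ 2. The upper and lower bounds meet at 2, so that is the treewidth.

Treewidth 2.
One such decomposition:
Bags: B1 = {1, 2, 3}  B2 = {2, 3, 4}  B3 = {2, 4, 5}  B4 = {4, 5, 6}
Tree: B1–B2, B2–B3, B3–B4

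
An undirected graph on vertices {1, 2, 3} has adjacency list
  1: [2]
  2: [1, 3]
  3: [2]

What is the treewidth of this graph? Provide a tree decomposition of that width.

Treewidth 1.
One optimal decomposition is:
Bags: B1 = {1, 2}  B2 = {2, 3}
Tree: B1–B2

The largest bag has 2 vertices, giving width 1; this decomposition certifies tw(G) ≤ 1. G has an edge, so its treewidth is at least 1. The upper and lower bounds meet at 1, so that is the treewidth.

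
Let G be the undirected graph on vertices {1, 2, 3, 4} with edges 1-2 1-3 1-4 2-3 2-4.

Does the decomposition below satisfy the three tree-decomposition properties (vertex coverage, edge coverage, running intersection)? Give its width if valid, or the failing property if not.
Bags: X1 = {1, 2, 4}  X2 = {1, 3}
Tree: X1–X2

A tree decomposition must satisfy three properties: every vertex lies in some bag; for every edge, both endpoints lie together in some bag; and for every vertex, the bags containing it form a connected subtree. Here edge (2,3) lies in no bag, so the decomposition is invalid.

No — edge (2,3) lies in no bag.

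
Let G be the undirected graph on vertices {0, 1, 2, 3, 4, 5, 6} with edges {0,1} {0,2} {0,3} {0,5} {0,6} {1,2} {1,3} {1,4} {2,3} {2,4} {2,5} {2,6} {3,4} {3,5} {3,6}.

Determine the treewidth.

A width-3 tree decomposition is:
Bags: B1 = {1, 2, 3, 4}  B2 = {0, 1, 2, 3}  B3 = {0, 2, 3, 6}  B4 = {0, 2, 3, 5}
Tree: B1–B2, B2–B3, B2–B4
The largest bag has 4 vertices, giving width 3; this decomposition certifies tw(G) ≤ 3. For the lower bound, the 4 vertices {0, 1, 2, 3} are pairwise adjacent, and any tree decomposition puts a clique entirely inside one bag — forcing width ≥ 3. Hence tw(G) = 3 exactly.

3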